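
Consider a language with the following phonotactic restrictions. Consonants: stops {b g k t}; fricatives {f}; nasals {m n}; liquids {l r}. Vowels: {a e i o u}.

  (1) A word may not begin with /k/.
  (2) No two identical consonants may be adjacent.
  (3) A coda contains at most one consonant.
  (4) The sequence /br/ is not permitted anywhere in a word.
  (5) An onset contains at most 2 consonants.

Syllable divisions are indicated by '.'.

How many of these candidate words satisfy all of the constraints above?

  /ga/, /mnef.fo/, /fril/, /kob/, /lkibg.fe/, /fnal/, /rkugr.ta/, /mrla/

/ga/ — σ1 onset /g/, coda /∅/ ok → licit
/mnef.fo/ — violates constraint 2: adjacent identical consonants /ff/ → illicit
/fril/ — σ1 onset /fr/ (2C), coda /l/ ok → licit
/kob/ — violates constraint 1: word begins with /k/ → illicit
/lkibg.fe/ — violates constraint 3: syllable 1 coda /bg/ has 2 consonants (> 1) → illicit
/fnal/ — σ1 onset /fn/ (2C), coda /l/ ok → licit
/rkugr.ta/ — violates constraint 3: syllable 1 coda /gr/ has 2 consonants (> 1) → illicit
/mrla/ — violates constraint 5: syllable 1 onset /mrl/ has 3 consonants (> 2) → illicit
Licit: /ga/, /fril/, /fnal/ → 3.

3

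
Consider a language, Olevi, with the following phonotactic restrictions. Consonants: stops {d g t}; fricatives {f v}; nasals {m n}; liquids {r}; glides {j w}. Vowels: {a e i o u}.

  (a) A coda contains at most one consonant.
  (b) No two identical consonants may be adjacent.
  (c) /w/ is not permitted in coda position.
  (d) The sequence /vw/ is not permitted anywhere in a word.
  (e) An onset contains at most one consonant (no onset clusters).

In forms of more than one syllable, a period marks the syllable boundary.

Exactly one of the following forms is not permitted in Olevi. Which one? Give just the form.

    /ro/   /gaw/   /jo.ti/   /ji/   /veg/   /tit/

/gaw/

/ro/ — σ1 onset /r/, coda /∅/ ok → permitted
/gaw/ — violates constraint (c): syllable 1 coda contains /w/ → not permitted
/jo.ti/ — σ1 onset /j/, coda /∅/ ok; σ2 onset /t/, coda /∅/ ok → permitted
/ji/ — σ1 onset /j/, coda /∅/ ok → permitted
/veg/ — σ1 onset /v/, coda /g/ ok → permitted
/tit/ — σ1 onset /t/, coda /t/ ok → permitted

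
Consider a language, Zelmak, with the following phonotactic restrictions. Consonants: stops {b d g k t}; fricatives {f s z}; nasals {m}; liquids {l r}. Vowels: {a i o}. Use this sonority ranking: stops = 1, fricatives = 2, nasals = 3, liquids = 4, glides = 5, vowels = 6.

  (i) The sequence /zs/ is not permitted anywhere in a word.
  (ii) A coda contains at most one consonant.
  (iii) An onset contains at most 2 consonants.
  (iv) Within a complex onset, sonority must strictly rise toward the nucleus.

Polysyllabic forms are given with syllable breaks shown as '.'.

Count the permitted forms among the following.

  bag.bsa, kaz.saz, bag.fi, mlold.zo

bag.bsa — σ1 onset /b/, coda /g/ ok; σ2 onset /bs/ (1→2 rises), coda /∅/ ok → permitted
kaz.saz — violates constraint (i): contains banned sequence /zs/ → not permitted
bag.fi — σ1 onset /b/, coda /g/ ok; σ2 onset /f/, coda /∅/ ok → permitted
mlold.zo — violates constraint (ii): syllable 1 coda /ld/ has 2 consonants (> 1) → not permitted
Permitted: bag.bsa, bag.fi → 2.

2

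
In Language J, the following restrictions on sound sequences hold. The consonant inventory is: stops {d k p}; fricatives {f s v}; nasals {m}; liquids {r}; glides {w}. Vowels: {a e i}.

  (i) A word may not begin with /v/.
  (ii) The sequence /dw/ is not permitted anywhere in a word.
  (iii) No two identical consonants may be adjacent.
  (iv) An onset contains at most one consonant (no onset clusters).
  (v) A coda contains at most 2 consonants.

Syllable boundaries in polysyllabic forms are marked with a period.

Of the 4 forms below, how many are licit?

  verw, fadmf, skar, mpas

verw — violates constraint (i): word begins with /v/ → illicit
fadmf — violates constraint (v): syllable 1 coda /dmf/ has 3 consonants (> 2) → illicit
skar — violates constraint (iv): syllable 1 onset /sk/ has 2 consonants (> 1) → illicit
mpas — violates constraint (iv): syllable 1 onset /mp/ has 2 consonants (> 1) → illicit
No form is licit → 0.

0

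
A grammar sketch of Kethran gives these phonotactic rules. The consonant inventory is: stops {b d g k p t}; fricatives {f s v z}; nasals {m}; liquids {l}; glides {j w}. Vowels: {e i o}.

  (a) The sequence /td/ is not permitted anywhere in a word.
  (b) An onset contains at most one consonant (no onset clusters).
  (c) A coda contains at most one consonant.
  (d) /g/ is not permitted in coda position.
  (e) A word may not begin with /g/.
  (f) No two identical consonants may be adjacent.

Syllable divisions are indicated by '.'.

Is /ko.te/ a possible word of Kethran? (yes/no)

yes

/ko.te/ — σ1 onset /k/, coda /∅/ ok; σ2 onset /t/, coda /∅/ ok → well-formed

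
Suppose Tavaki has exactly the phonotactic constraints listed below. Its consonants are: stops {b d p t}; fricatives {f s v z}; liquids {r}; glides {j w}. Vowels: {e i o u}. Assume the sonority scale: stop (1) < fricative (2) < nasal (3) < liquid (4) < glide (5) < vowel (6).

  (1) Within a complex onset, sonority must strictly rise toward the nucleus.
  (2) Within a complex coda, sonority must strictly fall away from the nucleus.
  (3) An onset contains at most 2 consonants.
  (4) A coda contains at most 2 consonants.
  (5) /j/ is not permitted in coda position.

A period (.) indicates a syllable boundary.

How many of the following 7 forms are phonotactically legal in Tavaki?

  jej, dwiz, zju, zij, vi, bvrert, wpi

jej — violates constraint 5: syllable 1 coda contains /j/ → phonotactically illegal
dwiz — σ1 onset /dw/ (1→5 rises), coda /z/ ok → phonotactically legal
zju — σ1 onset /zj/ (2→5 rises), coda /∅/ ok → phonotactically legal
zij — violates constraint 5: syllable 1 coda contains /j/ → phonotactically illegal
vi — σ1 onset /v/, coda /∅/ ok → phonotactically legal
bvrert — violates constraint 3: syllable 1 onset /bvr/ has 3 consonants (> 2) → phonotactically illegal
wpi — violates constraint 1: syllable 1 onset /wp/: /w/ (glide, 5) → /p/ (stop, 1) does not rise → phonotactically illegal
Phonotactically legal: dwiz, zju, vi → 3.

3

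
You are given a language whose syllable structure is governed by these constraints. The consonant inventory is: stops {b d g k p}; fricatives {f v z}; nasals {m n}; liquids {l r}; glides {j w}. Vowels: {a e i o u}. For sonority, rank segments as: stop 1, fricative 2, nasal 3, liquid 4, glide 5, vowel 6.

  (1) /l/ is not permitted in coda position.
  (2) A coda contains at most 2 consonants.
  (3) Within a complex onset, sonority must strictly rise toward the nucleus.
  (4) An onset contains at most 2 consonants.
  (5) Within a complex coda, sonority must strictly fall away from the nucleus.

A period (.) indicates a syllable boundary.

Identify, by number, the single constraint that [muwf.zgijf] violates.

[muwf.zgijf]: syllable 2 onset /zg/: /z/ (fricative, 2) → /g/ (stop, 1) does not rise.
This is a violation of constraint 3: "Within a complex onset, sonority must strictly rise toward the nucleus."
The remaining constraints (1, 2, 4, 5) are satisfied.

3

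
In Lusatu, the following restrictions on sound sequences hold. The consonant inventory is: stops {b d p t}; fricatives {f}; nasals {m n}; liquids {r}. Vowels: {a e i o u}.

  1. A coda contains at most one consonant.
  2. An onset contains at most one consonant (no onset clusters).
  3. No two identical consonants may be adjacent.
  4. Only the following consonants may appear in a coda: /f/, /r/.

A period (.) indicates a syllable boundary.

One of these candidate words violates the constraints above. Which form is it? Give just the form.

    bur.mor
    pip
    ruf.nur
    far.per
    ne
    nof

pip

bur.mor — σ1 onset /b/, coda /r/ ok; σ2 onset /m/, coda /r/ ok → phonotactically legal
pip — violates constraint 4: syllable 1 coda contains /p/, which is not a licensed coda consonant → phonotactically illegal
ruf.nur — σ1 onset /r/, coda /f/ ok; σ2 onset /n/, coda /r/ ok → phonotactically legal
far.per — σ1 onset /f/, coda /r/ ok; σ2 onset /p/, coda /r/ ok → phonotactically legal
ne — σ1 onset /n/, coda /∅/ ok → phonotactically legal
nof — σ1 onset /n/, coda /f/ ok → phonotactically legal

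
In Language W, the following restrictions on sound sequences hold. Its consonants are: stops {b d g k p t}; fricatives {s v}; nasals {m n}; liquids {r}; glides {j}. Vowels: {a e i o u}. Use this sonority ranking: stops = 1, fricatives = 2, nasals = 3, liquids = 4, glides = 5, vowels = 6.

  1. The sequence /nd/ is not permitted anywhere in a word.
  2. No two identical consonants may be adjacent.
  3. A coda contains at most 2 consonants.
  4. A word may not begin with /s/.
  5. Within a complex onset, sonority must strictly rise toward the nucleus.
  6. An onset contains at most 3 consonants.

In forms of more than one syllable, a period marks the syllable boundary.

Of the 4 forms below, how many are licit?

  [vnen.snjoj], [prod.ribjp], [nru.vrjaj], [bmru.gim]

[vnen.snjoj] — σ1 onset /vn/ (2→3 rises), coda /n/ ok; σ2 onset /snj/ (2→3→5 rises), coda /j/ ok → licit
[prod.ribjp] — violates constraint 3: syllable 2 coda /bjp/ has 3 consonants (> 2) → illicit
[nru.vrjaj] — σ1 onset /nr/ (3→4 rises), coda /∅/ ok; σ2 onset /vrj/ (2→4→5 rises), coda /j/ ok → licit
[bmru.gim] — σ1 onset /bmr/ (1→3→4 rises), coda /∅/ ok; σ2 onset /g/, coda /m/ ok → licit
Licit: [vnen.snjoj], [nru.vrjaj], [bmru.gim] → 3.

3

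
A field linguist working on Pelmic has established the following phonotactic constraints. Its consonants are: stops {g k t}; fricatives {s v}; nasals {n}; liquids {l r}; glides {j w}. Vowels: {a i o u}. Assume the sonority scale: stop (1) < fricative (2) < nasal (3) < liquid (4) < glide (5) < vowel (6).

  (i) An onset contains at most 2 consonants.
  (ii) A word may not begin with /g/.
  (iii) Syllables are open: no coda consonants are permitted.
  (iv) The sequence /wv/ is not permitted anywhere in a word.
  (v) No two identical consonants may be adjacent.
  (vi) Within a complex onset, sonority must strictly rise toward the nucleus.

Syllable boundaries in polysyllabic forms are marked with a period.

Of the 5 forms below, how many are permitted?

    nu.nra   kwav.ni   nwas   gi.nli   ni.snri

nu.nra — σ1 onset /n/, coda /∅/ ok; σ2 onset /nr/ (3→4 rises), coda /∅/ ok → permitted
kwav.ni — violates constraint (iii): syllable 1 coda /v/ has 1 consonant (> 0) → not permitted
nwas — violates constraint (iii): syllable 1 coda /s/ has 1 consonant (> 0) → not permitted
gi.nli — violates constraint (ii): word begins with /g/ → not permitted
ni.snri — violates constraint (i): syllable 2 onset /snr/ has 3 consonants (> 2) → not permitted
Permitted: nu.nra → 1.

1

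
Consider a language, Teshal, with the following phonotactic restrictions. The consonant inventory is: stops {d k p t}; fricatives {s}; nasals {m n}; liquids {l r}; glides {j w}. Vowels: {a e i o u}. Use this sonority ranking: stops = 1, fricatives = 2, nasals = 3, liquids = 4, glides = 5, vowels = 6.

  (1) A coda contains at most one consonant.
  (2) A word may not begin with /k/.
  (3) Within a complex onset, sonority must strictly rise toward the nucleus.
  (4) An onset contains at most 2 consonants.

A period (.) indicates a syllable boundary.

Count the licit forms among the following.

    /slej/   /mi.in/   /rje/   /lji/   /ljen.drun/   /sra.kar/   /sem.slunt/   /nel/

/slej/ — σ1 onset /sl/ (2→4 rises), coda /j/ ok → licit
/mi.in/ — σ1 onset /m/, coda /∅/ ok; σ2 onset /∅/, coda /n/ ok → licit
/rje/ — σ1 onset /rj/ (4→5 rises), coda /∅/ ok → licit
/lji/ — σ1 onset /lj/ (4→5 rises), coda /∅/ ok → licit
/ljen.drun/ — σ1 onset /lj/ (4→5 rises), coda /n/ ok; σ2 onset /dr/ (1→4 rises), coda /n/ ok → licit
/sra.kar/ — σ1 onset /sr/ (2→4 rises), coda /∅/ ok; σ2 onset /k/, coda /r/ ok → licit
/sem.slunt/ — violates constraint 1: syllable 2 coda /nt/ has 2 consonants (> 1) → illicit
/nel/ — σ1 onset /n/, coda /l/ ok → licit
Licit: /slej/, /mi.in/, /rje/, /lji/, /ljen.drun/, /sra.kar/, /nel/ → 7.

7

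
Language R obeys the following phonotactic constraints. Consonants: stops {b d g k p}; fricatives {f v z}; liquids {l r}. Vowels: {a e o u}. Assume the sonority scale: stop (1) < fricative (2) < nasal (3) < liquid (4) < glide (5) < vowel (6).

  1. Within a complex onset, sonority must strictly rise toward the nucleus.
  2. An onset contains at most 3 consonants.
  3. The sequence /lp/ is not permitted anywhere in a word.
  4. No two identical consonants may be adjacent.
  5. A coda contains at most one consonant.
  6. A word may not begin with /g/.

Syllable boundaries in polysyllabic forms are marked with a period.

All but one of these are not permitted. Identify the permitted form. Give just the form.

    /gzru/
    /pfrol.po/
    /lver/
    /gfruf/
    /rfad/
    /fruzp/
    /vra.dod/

/gzru/ — violates constraint 6: word begins with /g/ → not permitted
/pfrol.po/ — violates constraint 3: contains banned sequence /lp/ → not permitted
/lver/ — violates constraint 1: syllable 1 onset /lv/: /l/ (liquid, 4) → /v/ (fricative, 2) does not rise → not permitted
/gfruf/ — violates constraint 6: word begins with /g/ → not permitted
/rfad/ — violates constraint 1: syllable 1 onset /rf/: /r/ (liquid, 4) → /f/ (fricative, 2) does not rise → not permitted
/fruzp/ — violates constraint 5: syllable 1 coda /zp/ has 2 consonants (> 1) → not permitted
/vra.dod/ — σ1 onset /vr/ (2→4 rises), coda /∅/ ok; σ2 onset /d/, coda /d/ ok → permitted

/vra.dod/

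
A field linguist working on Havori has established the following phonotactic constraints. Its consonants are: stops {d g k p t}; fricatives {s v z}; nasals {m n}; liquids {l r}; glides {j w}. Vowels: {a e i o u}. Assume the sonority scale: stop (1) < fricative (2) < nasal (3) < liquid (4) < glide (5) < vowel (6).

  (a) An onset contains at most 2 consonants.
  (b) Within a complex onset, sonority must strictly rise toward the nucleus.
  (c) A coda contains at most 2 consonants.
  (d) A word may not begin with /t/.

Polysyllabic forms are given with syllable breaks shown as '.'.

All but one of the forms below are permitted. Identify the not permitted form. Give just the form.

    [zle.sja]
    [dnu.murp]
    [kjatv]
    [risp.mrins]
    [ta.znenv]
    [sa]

[zle.sja] — σ1 onset /zl/ (2→4 rises), coda /∅/ ok; σ2 onset /sj/ (2→5 rises), coda /∅/ ok → permitted
[dnu.murp] — σ1 onset /dn/ (1→3 rises), coda /∅/ ok; σ2 onset /m/, coda /rp/ (2C) ok → permitted
[kjatv] — σ1 onset /kj/ (1→5 rises), coda /tv/ (2C) ok → permitted
[risp.mrins] — σ1 onset /r/, coda /sp/ (2C) ok; σ2 onset /mr/ (3→4 rises), coda /ns/ (2C) ok → permitted
[ta.znenv] — violates constraint (d): word begins with /t/ → not permitted
[sa] — σ1 onset /s/, coda /∅/ ok → permitted

[ta.znenv]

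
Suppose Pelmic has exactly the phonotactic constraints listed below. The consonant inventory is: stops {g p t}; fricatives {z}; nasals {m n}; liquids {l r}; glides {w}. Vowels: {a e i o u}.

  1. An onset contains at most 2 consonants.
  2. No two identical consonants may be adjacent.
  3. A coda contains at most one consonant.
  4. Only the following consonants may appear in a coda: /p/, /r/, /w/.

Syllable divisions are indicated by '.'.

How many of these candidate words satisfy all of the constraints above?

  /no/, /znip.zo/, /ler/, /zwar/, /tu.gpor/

/no/ — σ1 onset /n/, coda /∅/ ok → permitted
/znip.zo/ — σ1 onset /zn/ (2C), coda /p/ ok; σ2 onset /z/, coda /∅/ ok → permitted
/ler/ — σ1 onset /l/, coda /r/ ok → permitted
/zwar/ — σ1 onset /zw/ (2C), coda /r/ ok → permitted
/tu.gpor/ — σ1 onset /t/, coda /∅/ ok; σ2 onset /gp/ (2C), coda /r/ ok → permitted
Permitted: /no/, /znip.zo/, /ler/, /zwar/, /tu.gpor/ → 5.

5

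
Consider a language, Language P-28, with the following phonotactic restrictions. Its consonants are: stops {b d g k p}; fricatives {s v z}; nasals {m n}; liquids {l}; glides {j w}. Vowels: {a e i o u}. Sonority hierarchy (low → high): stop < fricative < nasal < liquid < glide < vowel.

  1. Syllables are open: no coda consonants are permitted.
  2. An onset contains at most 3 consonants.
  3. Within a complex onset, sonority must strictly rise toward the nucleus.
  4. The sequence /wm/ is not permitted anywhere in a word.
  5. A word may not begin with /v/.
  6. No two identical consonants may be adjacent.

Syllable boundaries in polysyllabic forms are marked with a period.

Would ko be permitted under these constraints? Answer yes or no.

yes

ko — σ1 onset /k/, coda /∅/ ok → permitted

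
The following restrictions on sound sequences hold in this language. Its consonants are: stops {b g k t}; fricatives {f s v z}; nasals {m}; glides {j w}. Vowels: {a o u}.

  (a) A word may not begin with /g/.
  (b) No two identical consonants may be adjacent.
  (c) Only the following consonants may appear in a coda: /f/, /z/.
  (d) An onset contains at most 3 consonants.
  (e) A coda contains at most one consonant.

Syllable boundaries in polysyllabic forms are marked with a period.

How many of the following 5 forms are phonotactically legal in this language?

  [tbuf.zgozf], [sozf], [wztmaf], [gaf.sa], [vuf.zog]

[tbuf.zgozf] — violates constraint (e): syllable 2 coda /zf/ has 2 consonants (> 1) → phonotactically illegal
[sozf] — violates constraint (e): syllable 1 coda /zf/ has 2 consonants (> 1) → phonotactically illegal
[wztmaf] — violates constraint (d): syllable 1 onset /wztm/ has 4 consonants (> 3) → phonotactically illegal
[gaf.sa] — violates constraint (a): word begins with /g/ → phonotactically illegal
[vuf.zog] — violates constraint (c): syllable 2 coda contains /g/, which is not a licensed coda consonant → phonotactically illegal
No form is phonotactically legal → 0.

0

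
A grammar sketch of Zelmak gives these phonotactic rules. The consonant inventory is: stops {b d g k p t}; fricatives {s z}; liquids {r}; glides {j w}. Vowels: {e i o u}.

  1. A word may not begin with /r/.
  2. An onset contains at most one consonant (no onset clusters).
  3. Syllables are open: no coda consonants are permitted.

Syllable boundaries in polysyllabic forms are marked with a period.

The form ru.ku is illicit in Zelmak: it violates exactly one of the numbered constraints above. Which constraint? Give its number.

1

ru.ku: word begins with /r/.
This is a violation of constraint 1: "A word may not begin with /r/."
The remaining constraints (2, 3) are satisfied.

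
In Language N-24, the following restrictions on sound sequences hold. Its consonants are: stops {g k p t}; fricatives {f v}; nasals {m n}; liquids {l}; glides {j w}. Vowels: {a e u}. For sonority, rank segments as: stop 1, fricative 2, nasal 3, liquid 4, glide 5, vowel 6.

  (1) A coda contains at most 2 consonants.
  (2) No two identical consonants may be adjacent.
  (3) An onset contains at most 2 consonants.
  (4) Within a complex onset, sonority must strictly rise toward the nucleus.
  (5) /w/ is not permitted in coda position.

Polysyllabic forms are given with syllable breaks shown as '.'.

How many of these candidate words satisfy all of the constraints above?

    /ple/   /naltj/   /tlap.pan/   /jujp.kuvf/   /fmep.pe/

2

/ple/ — σ1 onset /pl/ (1→4 rises), coda /∅/ ok → phonotactically legal
/naltj/ — violates constraint 1: syllable 1 coda /ltj/ has 3 consonants (> 2) → phonotactically illegal
/tlap.pan/ — violates constraint 2: adjacent identical consonants /pp/ → phonotactically illegal
/jujp.kuvf/ — σ1 onset /j/, coda /jp/ (2C) ok; σ2 onset /k/, coda /vf/ (2C) ok → phonotactically legal
/fmep.pe/ — violates constraint 2: adjacent identical consonants /pp/ → phonotactically illegal
Phonotactically legal: /ple/, /jujp.kuvf/ → 2.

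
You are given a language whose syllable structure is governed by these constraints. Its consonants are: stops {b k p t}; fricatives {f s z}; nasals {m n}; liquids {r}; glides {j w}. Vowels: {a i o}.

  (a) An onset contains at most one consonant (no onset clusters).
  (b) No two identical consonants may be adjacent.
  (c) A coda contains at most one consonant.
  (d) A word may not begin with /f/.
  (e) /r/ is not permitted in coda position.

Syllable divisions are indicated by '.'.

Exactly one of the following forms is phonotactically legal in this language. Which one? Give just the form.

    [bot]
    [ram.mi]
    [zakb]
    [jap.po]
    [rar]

[bot]

[bot] — σ1 onset /b/, coda /t/ ok → phonotactically legal
[ram.mi] — violates constraint (b): adjacent identical consonants /mm/ → phonotactically illegal
[zakb] — violates constraint (c): syllable 1 coda /kb/ has 2 consonants (> 1) → phonotactically illegal
[jap.po] — violates constraint (b): adjacent identical consonants /pp/ → phonotactically illegal
[rar] — violates constraint (e): syllable 1 coda contains /r/ → phonotactically illegal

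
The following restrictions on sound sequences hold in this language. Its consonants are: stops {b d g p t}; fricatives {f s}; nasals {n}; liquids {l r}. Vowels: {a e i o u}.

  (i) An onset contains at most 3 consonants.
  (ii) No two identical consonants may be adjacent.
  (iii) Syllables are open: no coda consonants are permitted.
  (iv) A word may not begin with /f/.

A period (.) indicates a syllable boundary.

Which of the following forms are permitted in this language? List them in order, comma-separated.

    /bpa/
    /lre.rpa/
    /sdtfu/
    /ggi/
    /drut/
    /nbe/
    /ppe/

/bpa/ — σ1 onset /bp/ (2C), coda /∅/ ok → permitted
/lre.rpa/ — σ1 onset /lr/ (2C), coda /∅/ ok; σ2 onset /rp/ (2C), coda /∅/ ok → permitted
/sdtfu/ — violates constraint (i): syllable 1 onset /sdtf/ has 4 consonants (> 3) → not permitted
/ggi/ — violates constraint (ii): adjacent identical consonants /gg/ → not permitted
/drut/ — violates constraint (iii): syllable 1 coda /t/ has 1 consonant (> 0) → not permitted
/nbe/ — σ1 onset /nb/ (2C), coda /∅/ ok → permitted
/ppe/ — violates constraint (ii): adjacent identical consonants /pp/ → not permitted

/bpa/, /lre.rpa/, /nbe/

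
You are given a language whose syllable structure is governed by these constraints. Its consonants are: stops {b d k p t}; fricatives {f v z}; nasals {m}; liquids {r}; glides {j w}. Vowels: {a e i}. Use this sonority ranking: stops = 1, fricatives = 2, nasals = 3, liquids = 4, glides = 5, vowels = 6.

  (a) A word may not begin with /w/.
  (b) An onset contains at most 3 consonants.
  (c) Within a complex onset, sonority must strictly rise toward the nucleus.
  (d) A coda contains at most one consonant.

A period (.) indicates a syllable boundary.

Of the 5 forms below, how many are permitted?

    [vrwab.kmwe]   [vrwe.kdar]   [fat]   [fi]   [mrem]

[vrwab.kmwe] — σ1 onset /vrw/ (2→4→5 rises), coda /b/ ok; σ2 onset /kmw/ (1→3→5 rises), coda /∅/ ok → permitted
[vrwe.kdar] — violates constraint (c): syllable 2 onset /kd/: /k/ (stop, 1) → /d/ (stop, 1) does not rise → not permitted
[fat] — σ1 onset /f/, coda /t/ ok → permitted
[fi] — σ1 onset /f/, coda /∅/ ok → permitted
[mrem] — σ1 onset /mr/ (3→4 rises), coda /m/ ok → permitted
Permitted: [vrwab.kmwe], [fat], [fi], [mrem] → 4.

4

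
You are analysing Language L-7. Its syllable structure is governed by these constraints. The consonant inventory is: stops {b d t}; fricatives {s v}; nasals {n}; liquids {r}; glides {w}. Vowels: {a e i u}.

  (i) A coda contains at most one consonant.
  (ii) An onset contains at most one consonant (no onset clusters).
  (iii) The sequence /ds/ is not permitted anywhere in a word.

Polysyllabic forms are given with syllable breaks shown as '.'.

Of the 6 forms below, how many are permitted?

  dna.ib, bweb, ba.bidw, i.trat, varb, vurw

dna.ib — violates constraint (ii): syllable 1 onset /dn/ has 2 consonants (> 1) → not permitted
bweb — violates constraint (ii): syllable 1 onset /bw/ has 2 consonants (> 1) → not permitted
ba.bidw — violates constraint (i): syllable 2 coda /dw/ has 2 consonants (> 1) → not permitted
i.trat — violates constraint (ii): syllable 2 onset /tr/ has 2 consonants (> 1) → not permitted
varb — violates constraint (i): syllable 1 coda /rb/ has 2 consonants (> 1) → not permitted
vurw — violates constraint (i): syllable 1 coda /rw/ has 2 consonants (> 1) → not permitted
No form is permitted → 0.

0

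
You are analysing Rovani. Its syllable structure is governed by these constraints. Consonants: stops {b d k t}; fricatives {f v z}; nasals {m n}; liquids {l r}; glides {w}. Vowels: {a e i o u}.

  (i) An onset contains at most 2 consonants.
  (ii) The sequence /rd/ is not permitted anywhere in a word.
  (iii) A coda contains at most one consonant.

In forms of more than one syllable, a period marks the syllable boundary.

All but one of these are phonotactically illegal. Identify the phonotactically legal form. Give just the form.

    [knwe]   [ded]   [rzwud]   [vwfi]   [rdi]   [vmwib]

[ded]

[knwe] — violates constraint (i): syllable 1 onset /knw/ has 3 consonants (> 2) → phonotactically illegal
[ded] — σ1 onset /d/, coda /d/ ok → phonotactically legal
[rzwud] — violates constraint (i): syllable 1 onset /rzw/ has 3 consonants (> 2) → phonotactically illegal
[vwfi] — violates constraint (i): syllable 1 onset /vwf/ has 3 consonants (> 2) → phonotactically illegal
[rdi] — violates constraint (ii): contains banned sequence /rd/ → phonotactically illegal
[vmwib] — violates constraint (i): syllable 1 onset /vmw/ has 3 consonants (> 2) → phonotactically illegal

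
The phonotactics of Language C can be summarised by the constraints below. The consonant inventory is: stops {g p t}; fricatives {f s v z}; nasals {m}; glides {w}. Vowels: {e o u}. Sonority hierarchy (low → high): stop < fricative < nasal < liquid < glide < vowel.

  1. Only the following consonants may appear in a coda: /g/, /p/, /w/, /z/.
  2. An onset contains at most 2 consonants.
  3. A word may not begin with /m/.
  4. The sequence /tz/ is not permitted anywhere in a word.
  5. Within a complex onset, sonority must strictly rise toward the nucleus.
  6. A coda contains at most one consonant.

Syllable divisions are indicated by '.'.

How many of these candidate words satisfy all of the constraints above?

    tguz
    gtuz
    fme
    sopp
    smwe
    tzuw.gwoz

tguz — violates constraint 5: syllable 1 onset /tg/: /t/ (stop, 1) → /g/ (stop, 1) does not rise → not permitted
gtuz — violates constraint 5: syllable 1 onset /gt/: /g/ (stop, 1) → /t/ (stop, 1) does not rise → not permitted
fme — σ1 onset /fm/ (2→3 rises), coda /∅/ ok → permitted
sopp — violates constraint 6: syllable 1 coda /pp/ has 2 consonants (> 1) → not permitted
smwe — violates constraint 2: syllable 1 onset /smw/ has 3 consonants (> 2) → not permitted
tzuw.gwoz — violates constraint 4: contains banned sequence /tz/ → not permitted
Permitted: fme → 1.

1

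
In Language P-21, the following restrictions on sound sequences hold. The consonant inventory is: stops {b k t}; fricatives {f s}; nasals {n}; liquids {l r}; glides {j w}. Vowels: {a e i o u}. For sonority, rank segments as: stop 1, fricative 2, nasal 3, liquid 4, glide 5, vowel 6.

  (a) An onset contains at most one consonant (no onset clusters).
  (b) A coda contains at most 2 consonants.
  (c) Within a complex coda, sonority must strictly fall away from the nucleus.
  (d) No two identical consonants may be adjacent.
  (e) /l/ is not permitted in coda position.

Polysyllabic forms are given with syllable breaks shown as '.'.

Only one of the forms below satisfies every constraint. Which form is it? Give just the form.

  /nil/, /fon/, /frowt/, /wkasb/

/fon/

/nil/ — violates constraint (e): syllable 1 coda contains /l/ → not permitted
/fon/ — σ1 onset /f/, coda /n/ ok → permitted
/frowt/ — violates constraint (a): syllable 1 onset /fr/ has 2 consonants (> 1) → not permitted
/wkasb/ — violates constraint (a): syllable 1 onset /wk/ has 2 consonants (> 1) → not permitted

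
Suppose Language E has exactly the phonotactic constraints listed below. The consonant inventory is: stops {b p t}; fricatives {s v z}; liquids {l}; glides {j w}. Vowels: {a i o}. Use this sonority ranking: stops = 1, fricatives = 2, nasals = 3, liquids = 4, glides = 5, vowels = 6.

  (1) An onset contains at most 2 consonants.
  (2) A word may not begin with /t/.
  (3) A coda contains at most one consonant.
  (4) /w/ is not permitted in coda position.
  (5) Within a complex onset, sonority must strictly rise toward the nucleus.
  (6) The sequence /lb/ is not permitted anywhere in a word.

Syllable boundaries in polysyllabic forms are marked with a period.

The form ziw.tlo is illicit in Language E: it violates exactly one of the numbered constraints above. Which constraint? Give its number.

4

ziw.tlo: syllable 1 coda contains /w/.
This is a violation of constraint 4: "/w/ is not permitted in coda position."
The remaining constraints (1, 2, 3, 5, 6) are satisfied.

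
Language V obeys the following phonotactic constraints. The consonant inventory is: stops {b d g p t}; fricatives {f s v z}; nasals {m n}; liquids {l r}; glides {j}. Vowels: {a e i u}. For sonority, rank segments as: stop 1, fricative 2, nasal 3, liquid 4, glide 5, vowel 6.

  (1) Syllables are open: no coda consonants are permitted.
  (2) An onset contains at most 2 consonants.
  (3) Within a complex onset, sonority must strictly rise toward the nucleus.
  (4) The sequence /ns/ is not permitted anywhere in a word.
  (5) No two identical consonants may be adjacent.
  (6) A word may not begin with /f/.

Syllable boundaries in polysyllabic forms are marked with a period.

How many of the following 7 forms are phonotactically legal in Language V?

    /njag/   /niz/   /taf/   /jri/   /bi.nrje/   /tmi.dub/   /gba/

0

/njag/ — violates constraint 1: syllable 1 coda /g/ has 1 consonant (> 0) → phonotactically illegal
/niz/ — violates constraint 1: syllable 1 coda /z/ has 1 consonant (> 0) → phonotactically illegal
/taf/ — violates constraint 1: syllable 1 coda /f/ has 1 consonant (> 0) → phonotactically illegal
/jri/ — violates constraint 3: syllable 1 onset /jr/: /j/ (glide, 5) → /r/ (liquid, 4) does not rise → phonotactically illegal
/bi.nrje/ — violates constraint 2: syllable 2 onset /nrj/ has 3 consonants (> 2) → phonotactically illegal
/tmi.dub/ — violates constraint 1: syllable 2 coda /b/ has 1 consonant (> 0) → phonotactically illegal
/gba/ — violates constraint 3: syllable 1 onset /gb/: /g/ (stop, 1) → /b/ (stop, 1) does not rise → phonotactically illegal
No form is phonotactically legal → 0.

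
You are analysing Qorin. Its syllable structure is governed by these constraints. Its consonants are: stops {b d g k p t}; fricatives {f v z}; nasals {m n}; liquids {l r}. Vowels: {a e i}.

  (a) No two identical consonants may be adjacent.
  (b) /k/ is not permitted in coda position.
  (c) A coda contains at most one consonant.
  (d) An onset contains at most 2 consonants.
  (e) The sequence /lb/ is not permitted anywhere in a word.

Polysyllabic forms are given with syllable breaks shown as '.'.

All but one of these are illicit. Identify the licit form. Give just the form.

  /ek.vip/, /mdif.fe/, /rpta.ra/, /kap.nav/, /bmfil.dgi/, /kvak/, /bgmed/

/ek.vip/ — violates constraint (b): syllable 1 coda contains /k/ → illicit
/mdif.fe/ — violates constraint (a): adjacent identical consonants /ff/ → illicit
/rpta.ra/ — violates constraint (d): syllable 1 onset /rpt/ has 3 consonants (> 2) → illicit
/kap.nav/ — σ1 onset /k/, coda /p/ ok; σ2 onset /n/, coda /v/ ok → licit
/bmfil.dgi/ — violates constraint (d): syllable 1 onset /bmf/ has 3 consonants (> 2) → illicit
/kvak/ — violates constraint (b): syllable 1 coda contains /k/ → illicit
/bgmed/ — violates constraint (d): syllable 1 onset /bgm/ has 3 consonants (> 2) → illicit

/kap.nav/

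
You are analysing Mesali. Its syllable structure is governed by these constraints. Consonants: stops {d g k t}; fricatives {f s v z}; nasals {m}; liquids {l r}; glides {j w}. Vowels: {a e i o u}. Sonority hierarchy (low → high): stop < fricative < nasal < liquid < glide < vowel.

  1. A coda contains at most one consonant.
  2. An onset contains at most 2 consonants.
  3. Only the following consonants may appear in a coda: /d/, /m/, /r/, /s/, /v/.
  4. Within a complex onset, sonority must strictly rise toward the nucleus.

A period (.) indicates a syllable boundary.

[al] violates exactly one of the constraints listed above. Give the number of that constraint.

3

[al]: syllable 1 coda contains /l/, which is not a licensed coda consonant.
This is a violation of constraint 3: "Only the following consonants may appear in a coda: /d/, /m/, /r/, /s/, /v/."
The remaining constraints (1, 2, 4) are satisfied.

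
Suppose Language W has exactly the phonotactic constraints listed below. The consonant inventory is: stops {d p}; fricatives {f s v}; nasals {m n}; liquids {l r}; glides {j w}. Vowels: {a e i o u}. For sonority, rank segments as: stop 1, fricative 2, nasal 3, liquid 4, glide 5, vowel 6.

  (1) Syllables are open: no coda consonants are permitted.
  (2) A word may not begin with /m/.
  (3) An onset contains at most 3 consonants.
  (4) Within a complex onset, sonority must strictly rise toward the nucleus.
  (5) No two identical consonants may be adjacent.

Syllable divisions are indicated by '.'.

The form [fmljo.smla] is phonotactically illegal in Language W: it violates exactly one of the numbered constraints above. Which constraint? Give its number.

[fmljo.smla]: syllable 1 onset /fmlj/ has 4 consonants (> 3).
This is a violation of constraint 3: "An onset contains at most 3 consonants."
The remaining constraints (1, 2, 4, 5) are satisfied.

3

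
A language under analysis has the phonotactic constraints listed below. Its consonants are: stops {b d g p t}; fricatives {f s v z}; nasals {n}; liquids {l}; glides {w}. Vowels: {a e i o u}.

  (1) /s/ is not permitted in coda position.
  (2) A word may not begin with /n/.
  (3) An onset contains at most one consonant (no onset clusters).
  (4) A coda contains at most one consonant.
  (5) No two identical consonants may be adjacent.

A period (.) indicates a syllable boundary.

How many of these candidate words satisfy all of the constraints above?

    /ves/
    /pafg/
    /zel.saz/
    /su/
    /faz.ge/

3

/ves/ — violates constraint 1: syllable 1 coda contains /s/ → illicit
/pafg/ — violates constraint 4: syllable 1 coda /fg/ has 2 consonants (> 1) → illicit
/zel.saz/ — σ1 onset /z/, coda /l/ ok; σ2 onset /s/, coda /z/ ok → licit
/su/ — σ1 onset /s/, coda /∅/ ok → licit
/faz.ge/ — σ1 onset /f/, coda /z/ ok; σ2 onset /g/, coda /∅/ ok → licit
Licit: /zel.saz/, /su/, /faz.ge/ → 3.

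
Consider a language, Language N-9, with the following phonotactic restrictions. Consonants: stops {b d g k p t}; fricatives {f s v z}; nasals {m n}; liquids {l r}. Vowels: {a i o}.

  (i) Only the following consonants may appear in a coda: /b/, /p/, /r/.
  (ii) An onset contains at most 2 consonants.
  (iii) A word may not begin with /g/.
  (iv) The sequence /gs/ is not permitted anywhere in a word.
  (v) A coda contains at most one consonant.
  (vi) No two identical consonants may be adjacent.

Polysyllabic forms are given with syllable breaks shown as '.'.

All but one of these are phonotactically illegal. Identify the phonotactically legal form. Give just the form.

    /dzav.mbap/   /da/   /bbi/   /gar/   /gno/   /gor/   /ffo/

/dzav.mbap/ — violates constraint (i): syllable 1 coda contains /v/, which is not a licensed coda consonant → phonotactically illegal
/da/ — σ1 onset /d/, coda /∅/ ok → phonotactically legal
/bbi/ — violates constraint (vi): adjacent identical consonants /bb/ → phonotactically illegal
/gar/ — violates constraint (iii): word begins with /g/ → phonotactically illegal
/gno/ — violates constraint (iii): word begins with /g/ → phonotactically illegal
/gor/ — violates constraint (iii): word begins with /g/ → phonotactically illegal
/ffo/ — violates constraint (vi): adjacent identical consonants /ff/ → phonotactically illegal

/da/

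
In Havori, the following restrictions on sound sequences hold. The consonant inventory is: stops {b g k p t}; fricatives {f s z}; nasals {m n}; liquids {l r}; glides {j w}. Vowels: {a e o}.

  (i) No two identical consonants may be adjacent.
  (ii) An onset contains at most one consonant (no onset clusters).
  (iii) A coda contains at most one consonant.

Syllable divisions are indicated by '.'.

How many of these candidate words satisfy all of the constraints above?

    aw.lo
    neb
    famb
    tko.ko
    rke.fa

aw.lo — σ1 onset /∅/, coda /w/ ok; σ2 onset /l/, coda /∅/ ok → phonotactically legal
neb — σ1 onset /n/, coda /b/ ok → phonotactically legal
famb — violates constraint (iii): syllable 1 coda /mb/ has 2 consonants (> 1) → phonotactically illegal
tko.ko — violates constraint (ii): syllable 1 onset /tk/ has 2 consonants (> 1) → phonotactically illegal
rke.fa — violates constraint (ii): syllable 1 onset /rk/ has 2 consonants (> 1) → phonotactically illegal
Phonotactically legal: aw.lo, neb → 2.

2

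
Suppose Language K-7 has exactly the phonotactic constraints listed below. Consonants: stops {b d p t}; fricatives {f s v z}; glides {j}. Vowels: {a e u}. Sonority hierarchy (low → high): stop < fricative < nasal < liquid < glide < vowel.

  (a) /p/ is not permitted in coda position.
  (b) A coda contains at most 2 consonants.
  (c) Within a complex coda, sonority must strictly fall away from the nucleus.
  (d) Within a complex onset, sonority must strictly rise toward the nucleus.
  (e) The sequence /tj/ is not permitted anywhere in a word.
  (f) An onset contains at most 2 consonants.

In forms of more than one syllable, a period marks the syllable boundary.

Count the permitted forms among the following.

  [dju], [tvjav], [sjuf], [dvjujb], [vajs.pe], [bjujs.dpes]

[dju] — σ1 onset /dj/ (1→5 rises), coda /∅/ ok → permitted
[tvjav] — violates constraint (f): syllable 1 onset /tvj/ has 3 consonants (> 2) → not permitted
[sjuf] — σ1 onset /sj/ (2→5 rises), coda /f/ ok → permitted
[dvjujb] — violates constraint (f): syllable 1 onset /dvj/ has 3 consonants (> 2) → not permitted
[vajs.pe] — σ1 onset /v/, coda /js/ (5→2 falls) ok; σ2 onset /p/, coda /∅/ ok → permitted
[bjujs.dpes] — violates constraint (d): syllable 2 onset /dp/: /d/ (stop, 1) → /p/ (stop, 1) does not rise → not permitted
Permitted: [dju], [sjuf], [vajs.pe] → 3.

3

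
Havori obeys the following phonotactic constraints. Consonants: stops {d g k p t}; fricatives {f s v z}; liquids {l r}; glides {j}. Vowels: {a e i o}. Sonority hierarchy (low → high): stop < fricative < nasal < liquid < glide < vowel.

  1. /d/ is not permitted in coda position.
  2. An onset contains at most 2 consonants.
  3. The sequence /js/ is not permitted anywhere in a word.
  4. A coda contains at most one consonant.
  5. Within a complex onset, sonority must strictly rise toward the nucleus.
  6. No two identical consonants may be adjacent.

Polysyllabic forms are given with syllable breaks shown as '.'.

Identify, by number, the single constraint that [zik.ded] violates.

1

[zik.ded]: syllable 2 coda contains /d/.
This is a violation of constraint 1: "/d/ is not permitted in coda position."
The remaining constraints (2, 3, 4, 5, 6) are satisfied.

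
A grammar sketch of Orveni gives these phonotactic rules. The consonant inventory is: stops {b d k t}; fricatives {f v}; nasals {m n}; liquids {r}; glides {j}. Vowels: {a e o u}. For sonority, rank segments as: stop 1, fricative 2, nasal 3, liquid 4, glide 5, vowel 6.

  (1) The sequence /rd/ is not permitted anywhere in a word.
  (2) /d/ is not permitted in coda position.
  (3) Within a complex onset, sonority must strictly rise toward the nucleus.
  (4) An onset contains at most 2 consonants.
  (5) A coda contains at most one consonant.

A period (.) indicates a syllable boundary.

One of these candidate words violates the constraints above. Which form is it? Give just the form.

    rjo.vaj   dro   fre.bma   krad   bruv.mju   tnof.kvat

rjo.vaj — σ1 onset /rj/ (4→5 rises), coda /∅/ ok; σ2 onset /v/, coda /j/ ok → phonotactically legal
dro — σ1 onset /dr/ (1→4 rises), coda /∅/ ok → phonotactically legal
fre.bma — σ1 onset /fr/ (2→4 rises), coda /∅/ ok; σ2 onset /bm/ (1→3 rises), coda /∅/ ok → phonotactically legal
krad — violates constraint 2: syllable 1 coda contains /d/ → phonotactically illegal
bruv.mju — σ1 onset /br/ (1→4 rises), coda /v/ ok; σ2 onset /mj/ (3→5 rises), coda /∅/ ok → phonotactically legal
tnof.kvat — σ1 onset /tn/ (1→3 rises), coda /f/ ok; σ2 onset /kv/ (1→2 rises), coda /t/ ok → phonotactically legal

krad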